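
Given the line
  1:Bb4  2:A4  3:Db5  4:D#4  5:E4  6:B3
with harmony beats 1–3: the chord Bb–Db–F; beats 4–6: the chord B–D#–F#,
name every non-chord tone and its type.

A4 (beat 2) — escape tone; E4 (beat 5) — escape tone.

The harmony at that moment is Bb minor triad (Bb, Db, F); A4 is not a chord tone.
It is approached by step down from Bb4 and left by leap up to Db5.
Step in, leap out — an escape tone.
The harmony at that moment is B major triad (B, D#, F#); E4 is not a chord tone.
It is approached by step up from D#4 and left by leap down to B3.
Step in, leap out — an escape tone.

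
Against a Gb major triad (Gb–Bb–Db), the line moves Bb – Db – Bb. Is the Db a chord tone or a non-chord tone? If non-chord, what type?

Gb major triad contains Gb, Bb, Db; Db is the fifth, so it is a chord tone.

Chord tone (the fifth of Gb major triad).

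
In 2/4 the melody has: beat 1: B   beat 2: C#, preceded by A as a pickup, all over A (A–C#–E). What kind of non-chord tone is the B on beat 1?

Passing tone.

The harmony at that moment is A major triad (A, C#, E); B is not a chord tone.
It is approached by step up from A and left by step up to C#.
Step in, step out in the same direction — a passing tone.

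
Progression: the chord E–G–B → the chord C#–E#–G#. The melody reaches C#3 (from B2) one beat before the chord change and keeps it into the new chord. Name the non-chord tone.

The harmony at that moment is E minor triad (E, G, B); C#3 is not a chord tone.
It is approached by step up from B2 and then sustained as the same pitch into the next harmony.
Arriving early and becoming a chord tone when the harmony changes — an anticipation.

C#3 is an anticipation.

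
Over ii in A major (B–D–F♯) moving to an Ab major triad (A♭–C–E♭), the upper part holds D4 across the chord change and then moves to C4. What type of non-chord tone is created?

D4 is a suspension.

The harmony at that moment is A♭ major triad (A♭, C, E♭); D4 is not a chord tone.
It is held over (the same pitch as the preceding D4) and left by step down to C4.
Held over from the previous chord and resolving down by step — a suspension.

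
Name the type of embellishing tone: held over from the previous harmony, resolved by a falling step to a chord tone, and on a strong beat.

Approach: by preparation — the pitch is first a chord tone, then held (tied or repeated) while the harmony changes under it. Departure: down by step. Metric position: strong.
A prepared dissonance that resolves downward by step — a suspension. (The same figure resolving upward would be a retardation.)

Suspension.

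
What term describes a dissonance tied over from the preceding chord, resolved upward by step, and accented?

Retardation.

Approach: by preparation — the pitch is first a chord tone, then held (tied or repeated) while the harmony changes under it. Departure: up by step. Metric position: strong.
A prepared dissonance that resolves upward by step — a retardation. (The same figure resolving downward would be a suspension.)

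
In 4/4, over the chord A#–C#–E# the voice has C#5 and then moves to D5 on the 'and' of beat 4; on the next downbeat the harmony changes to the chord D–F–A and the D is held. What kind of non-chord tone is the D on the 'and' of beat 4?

The harmony at that moment is A# minor triad (A#, C#, E#); D5 is not a chord tone.
It is approached by step up from C#5 and then sustained as the same pitch into the next harmony.
Arriving early and becoming a chord tone when the harmony changes — an anticipation.

Anticipation.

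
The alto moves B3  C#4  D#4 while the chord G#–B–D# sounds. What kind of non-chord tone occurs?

C#4 is a passing tone.

The harmony at that moment is G# minor triad (G#, B, D#); C#4 is not a chord tone.
It is approached by step up from B3 and left by step up to D#4.
Step in, step out in the same direction — a passing tone.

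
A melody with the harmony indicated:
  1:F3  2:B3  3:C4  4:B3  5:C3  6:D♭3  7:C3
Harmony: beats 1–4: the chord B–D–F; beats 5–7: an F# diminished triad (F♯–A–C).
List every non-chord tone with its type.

The harmony at that moment is B diminished triad (B, D, F); C4 is not a chord tone.
It is approached by step up from B3 and left by step down to B3.
Step away and step back to the same note — a neighbor tone (upper neighbor).
The harmony at that moment is F♯ diminished triad (F♯, A, C); D♭3 is not a chord tone.
It is approached by step up from C3 and left by step down to C3.
Step away and step back to the same note — a neighbor tone (upper neighbor).

C4 (beat 3) — neighbor tone; D♭3 (beat 6) — neighbor tone.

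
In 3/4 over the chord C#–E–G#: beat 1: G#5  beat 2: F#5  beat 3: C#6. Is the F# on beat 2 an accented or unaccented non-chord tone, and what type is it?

The harmony at that moment is C# minor triad (C#, E, G#); F#5 is not a chord tone.
It is approached by step down from G#5 and left by leap up to C#6.
Step in, leap out — an escape tone.
It falls on a weak beat, so it is unaccented.

Unaccented escape tone.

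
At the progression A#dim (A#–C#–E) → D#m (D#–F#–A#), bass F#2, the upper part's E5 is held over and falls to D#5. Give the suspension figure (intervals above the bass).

At the second chord the bass is F#2. The suspended E5 lies a seventh above the bass; after resolving down by step to D#5, the interval above the bass becomes a sixth.
Suspension figures are named by those two intervals: 7–6.

7–6 suspension.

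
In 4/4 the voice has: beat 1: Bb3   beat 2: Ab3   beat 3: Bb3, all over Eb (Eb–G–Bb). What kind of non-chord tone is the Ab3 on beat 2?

The harmony at that moment is Eb major triad (Eb, G, Bb); Ab3 is not a chord tone.
It is approached by step down from Bb3 and left by step up to Bb3.
Step away and step back to the same note — a neighbor tone (lower neighbor).

Lower neighbor tone.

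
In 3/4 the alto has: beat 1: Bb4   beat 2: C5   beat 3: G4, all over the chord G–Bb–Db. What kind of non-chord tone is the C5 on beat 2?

The harmony at that moment is G diminished triad (G, Bb, Db); C5 is not a chord tone.
It is approached by step up from Bb4 and left by leap down to G4.
Step in, leap out, on a weak beat — an escape tone.

Escape tone.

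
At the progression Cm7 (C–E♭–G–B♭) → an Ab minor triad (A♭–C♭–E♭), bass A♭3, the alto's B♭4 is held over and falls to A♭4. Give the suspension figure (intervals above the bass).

9–8 suspension.

At the second chord the bass is A♭3. The suspended B♭4 lies a ninth above the bass; after resolving down by step to A♭4, the interval above the bass becomes an octave.
Suspension figures are named by those two intervals: 9–8.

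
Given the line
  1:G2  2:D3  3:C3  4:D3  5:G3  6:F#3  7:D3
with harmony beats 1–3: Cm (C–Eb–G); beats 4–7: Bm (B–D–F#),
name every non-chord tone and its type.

The harmony at that moment is C minor triad (C, Eb, G); D3 is not a chord tone.
It is approached by leap up from G2 and left by step down to C3.
Leap in, step out — an appoggiatura.
The harmony at that moment is B minor triad (B, D, F#); G3 is not a chord tone.
It is approached by leap up from D3 and left by step down to F#3.
Leap in, step out — an appoggiatura.

D3 (beat 2) — appoggiatura; G3 (beat 5) — appoggiatura.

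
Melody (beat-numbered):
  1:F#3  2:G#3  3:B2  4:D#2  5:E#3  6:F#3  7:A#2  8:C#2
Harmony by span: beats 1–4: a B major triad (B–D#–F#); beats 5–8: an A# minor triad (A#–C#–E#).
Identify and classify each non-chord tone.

The harmony at that moment is B major triad (B, D#, F#); G#3 is not a chord tone.
It is approached by step up from F#3 and left by leap down to B2.
Step in, leap out — an escape tone.
The harmony at that moment is A# minor triad (A#, C#, E#); F#3 is not a chord tone.
It is approached by step up from E#3 and left by leap down to A#2.
Step in, leap out — an escape tone.

G#3 (beat 2) — escape tone; F#3 (beat 6) — escape tone.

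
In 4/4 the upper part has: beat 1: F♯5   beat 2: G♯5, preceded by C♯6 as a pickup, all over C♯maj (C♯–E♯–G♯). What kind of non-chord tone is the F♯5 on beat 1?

The harmony at that moment is C♯ major triad (C♯, E♯, G♯); F♯5 is not a chord tone.
It is approached by leap down from C♯6 and left by step up to G♯5.
Leap in, step out, metrically accented — an appoggiatura.

Appoggiatura.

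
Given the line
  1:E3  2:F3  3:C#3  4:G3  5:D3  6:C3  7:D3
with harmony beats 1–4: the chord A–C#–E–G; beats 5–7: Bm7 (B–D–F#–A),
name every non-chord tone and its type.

The harmony at that moment is A dominant seventh chord (A, C#, E, G); F3 is not a chord tone.
It is approached by step up from E3 and left by leap down to C#3.
Step in, leap out — an escape tone.
The harmony at that moment is B minor seventh chord (B, D, F#, A); C3 is not a chord tone.
It is approached by step down from D3 and left by step up to D3.
Step away and step back to the same note — a neighbor tone (lower neighbor).

F3 (beat 2) — escape tone; C3 (beat 6) — neighbor tone.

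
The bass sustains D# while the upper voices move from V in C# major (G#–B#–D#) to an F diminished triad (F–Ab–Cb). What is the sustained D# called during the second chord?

The harmony at that moment is F diminished triad (F, Ab, Cb); D# is not a chord tone.
It is held over (the same pitch as the preceding D#) and then sustained as the same pitch into the next harmony.
Sustained through a change of harmony — a pedal tone.

Pedal tone (pedal point).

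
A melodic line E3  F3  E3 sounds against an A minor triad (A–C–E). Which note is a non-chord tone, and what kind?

F3 is a neighbor tone.

The harmony at that moment is A minor triad (A, C, E); F3 is not a chord tone.
It is approached by step up from E3 and left by step down to E3.
Step away and step back to the same note — a neighbor tone (upper neighbor).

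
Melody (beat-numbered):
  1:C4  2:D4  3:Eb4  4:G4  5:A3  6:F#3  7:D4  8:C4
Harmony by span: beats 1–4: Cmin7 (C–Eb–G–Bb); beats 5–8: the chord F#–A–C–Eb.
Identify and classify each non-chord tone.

D4 (beat 2) — passing tone; D4 (beat 7) — appoggiatura.

The harmony at that moment is C minor seventh chord (C, Eb, G, Bb); D4 is not a chord tone.
It is approached by step up from C4 and left by step up to Eb4.
Step in, step out in the same direction — a passing tone.
The harmony at that moment is F# diminished seventh chord (F#, A, C, Eb); D4 is not a chord tone.
It is approached by leap up from F#3 and left by step down to C4.
Leap in, step out — an appoggiatura.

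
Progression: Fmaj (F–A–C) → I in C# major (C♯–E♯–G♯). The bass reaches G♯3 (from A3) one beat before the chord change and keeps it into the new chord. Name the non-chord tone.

The harmony at that moment is F major triad (F, A, C); G♯3 is not a chord tone.
It is approached by step down from A3 and then sustained as the same pitch into the next harmony.
Arriving early and becoming a chord tone when the harmony changes — an anticipation.

G♯3 is an anticipation.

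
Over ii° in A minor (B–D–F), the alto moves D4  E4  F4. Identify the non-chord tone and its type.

The harmony at that moment is B diminished triad (B, D, F); E4 is not a chord tone.
It is approached by step up from D4 and left by step up to F4.
Step in, step out in the same direction — a passing tone.

E4 is a passing tone.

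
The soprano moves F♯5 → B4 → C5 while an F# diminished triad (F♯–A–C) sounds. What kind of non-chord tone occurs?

The harmony at that moment is F♯ diminished triad (F♯, A, C); B4 is not a chord tone.
It is approached by leap down from F♯5 and left by step up to C5.
Leap in, step out — an appoggiatura.

B4 is an appoggiatura.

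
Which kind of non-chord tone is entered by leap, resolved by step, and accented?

Approach: by leap. Departure: by step. Metric position: strong.
Leap in, step out, in a metrically strong position — an appoggiatura. (It is the mirror image of the escape tone, which steps in and leaps out from a weak position.)

Appoggiatura.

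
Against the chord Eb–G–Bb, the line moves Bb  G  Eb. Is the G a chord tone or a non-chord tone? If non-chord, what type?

Chord tone (the third of Eb major triad).

Eb major triad contains Eb, G, Bb; G is the third, so it is a chord tone.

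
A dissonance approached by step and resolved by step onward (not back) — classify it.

Passing tone.

Approach: by step. Departure: by step, continuing in the same direction.
Stepwise on both sides with no change of direction means the note fills in the space between two different chord tones — a passing tone. (Had it turned back to its starting note it would be a neighbor tone instead.)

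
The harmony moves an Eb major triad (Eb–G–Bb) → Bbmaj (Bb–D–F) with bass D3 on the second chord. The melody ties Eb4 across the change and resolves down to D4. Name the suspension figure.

At the second chord the bass is D3. The suspended Eb4 lies a ninth above the bass; after resolving down by step to D4, the interval above the bass becomes an octave.
Suspension figures are named by those two intervals: 9–8.

9–8 suspension.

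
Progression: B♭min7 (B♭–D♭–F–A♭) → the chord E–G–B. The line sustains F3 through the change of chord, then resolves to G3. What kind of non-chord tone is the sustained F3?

The harmony at that moment is E minor triad (E, G, B); F3 is not a chord tone.
It is held over (the same pitch as the preceding F3) and left by step up to G3.
Held over from the previous chord and resolving up by step — a retardation.

F3 is a retardation.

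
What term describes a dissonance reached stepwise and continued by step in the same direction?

Passing tone.

Approach: by step. Departure: by step, continuing in the same direction.
Stepwise on both sides with no change of direction means the note fills in the space between two different chord tones — a passing tone. (Had it turned back to its starting note it would be a neighbor tone instead.)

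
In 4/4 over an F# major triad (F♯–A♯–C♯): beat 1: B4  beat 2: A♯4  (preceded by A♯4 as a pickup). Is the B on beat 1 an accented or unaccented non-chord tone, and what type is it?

The harmony at that moment is F♯ major triad (F♯, A♯, C♯); B4 is not a chord tone.
It is approached by step up from A♯4 and left by step down to A♯4.
Step away and step back to the same note — a neighbor tone (upper neighbor).
It falls on the downbeat, so it is accented.

Accented neighbor tone.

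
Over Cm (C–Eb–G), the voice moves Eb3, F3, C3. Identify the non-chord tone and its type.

The harmony at that moment is C minor triad (C, Eb, G); F3 is not a chord tone.
It is approached by step up from Eb3 and left by leap down to C3.
Step in, leap out — an escape tone.

F3 is an escape tone.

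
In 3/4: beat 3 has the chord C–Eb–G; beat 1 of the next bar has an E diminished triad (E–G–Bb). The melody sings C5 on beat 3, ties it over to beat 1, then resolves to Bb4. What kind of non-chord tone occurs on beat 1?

The harmony at that moment is E diminished triad (E, G, Bb); C5 is not a chord tone.
It is held over (the same pitch as the preceding C5) and left by step down to Bb4.
Held over from the previous chord and resolving down by step — a suspension.

Suspension.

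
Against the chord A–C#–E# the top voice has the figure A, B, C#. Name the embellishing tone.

The harmony at that moment is A augmented triad (A, C#, E#); B is not a chord tone.
It is approached by step up from A and left by step up to C#.
Step in, step out in the same direction — a passing tone.

B is a passing tone.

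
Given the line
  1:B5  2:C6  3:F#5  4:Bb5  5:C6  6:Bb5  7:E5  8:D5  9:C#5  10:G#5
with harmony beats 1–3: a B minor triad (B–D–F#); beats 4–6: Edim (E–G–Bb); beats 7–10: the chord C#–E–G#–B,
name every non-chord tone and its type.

C6 (beat 2) — escape tone; C6 (beat 5) — neighbor tone; D5 (beat 8) — passing tone.

The harmony at that moment is B minor triad (B, D, F#); C6 is not a chord tone.
It is approached by step up from B5 and left by leap down to F#5.
Step in, leap out — an escape tone.
The harmony at that moment is E diminished triad (E, G, Bb); C6 is not a chord tone.
It is approached by step up from Bb5 and left by step down to Bb5.
Step away and step back to the same note — a neighbor tone (upper neighbor).
The harmony at that moment is C# minor seventh chord (C#, E, G#, B); D5 is not a chord tone.
It is approached by step down from E5 and left by step down to C#5.
Step in, step out in the same direction — a passing tone.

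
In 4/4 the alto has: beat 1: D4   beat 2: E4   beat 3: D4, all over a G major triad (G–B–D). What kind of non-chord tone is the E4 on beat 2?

Upper neighbor tone.

The harmony at that moment is G major triad (G, B, D); E4 is not a chord tone.
It is approached by step up from D4 and left by step down to D4.
Step away and step back to the same note — a neighbor tone (upper neighbor).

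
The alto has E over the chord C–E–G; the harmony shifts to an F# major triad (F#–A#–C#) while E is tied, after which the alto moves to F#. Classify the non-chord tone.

E is a retardation.

The harmony at that moment is F# major triad (F#, A#, C#); E is not a chord tone.
It is held over (the same pitch as the preceding E) and left by step up to F#.
Held over from the previous chord and resolving up by step — a retardation.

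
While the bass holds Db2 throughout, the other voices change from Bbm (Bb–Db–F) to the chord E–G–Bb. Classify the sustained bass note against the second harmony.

Pedal tone (pedal point).

The harmony at that moment is E diminished triad (E, G, Bb); Db2 is not a chord tone.
It is held over (the same pitch as the preceding Db2) and then sustained as the same pitch into the next harmony.
Sustained through a change of harmony — a pedal tone.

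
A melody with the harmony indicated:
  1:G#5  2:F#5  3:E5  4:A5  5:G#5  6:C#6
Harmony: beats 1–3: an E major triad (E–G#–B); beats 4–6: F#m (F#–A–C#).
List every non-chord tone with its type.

F#5 (beat 2) — passing tone; G#5 (beat 5) — escape tone.

The harmony at that moment is E major triad (E, G#, B); F#5 is not a chord tone.
It is approached by step down from G#5 and left by step down to E5.
Step in, step out in the same direction — a passing tone.
The harmony at that moment is F# minor triad (F#, A, C#); G#5 is not a chord tone.
It is approached by step down from A5 and left by leap up to C#6.
Step in, leap out — an escape tone.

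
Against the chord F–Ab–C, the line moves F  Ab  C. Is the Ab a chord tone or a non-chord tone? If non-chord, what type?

Chord tone (the third of F minor triad).

F minor triad contains F, Ab, C; Ab is the third, so it is a chord tone.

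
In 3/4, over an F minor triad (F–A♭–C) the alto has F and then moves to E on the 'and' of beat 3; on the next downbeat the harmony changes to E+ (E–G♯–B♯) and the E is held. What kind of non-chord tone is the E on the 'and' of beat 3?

The harmony at that moment is F minor triad (F, A♭, C); E is not a chord tone.
It is approached by step down from F and then sustained as the same pitch into the next harmony.
Arriving early and becoming a chord tone when the harmony changes — an anticipation.

Anticipation.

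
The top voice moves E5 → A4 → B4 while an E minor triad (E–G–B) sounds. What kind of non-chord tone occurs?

A4 is an appoggiatura.

The harmony at that moment is E minor triad (E, G, B); A4 is not a chord tone.
It is approached by leap down from E5 and left by step up to B4.
Leap in, step out — an appoggiatura.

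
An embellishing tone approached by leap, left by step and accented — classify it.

Appoggiatura.

Approach: by leap. Departure: by step. Metric position: strong.
Leap in, step out, in a metrically strong position — an appoggiatura. (It is the mirror image of the escape tone, which steps in and leaps out from a weak position.)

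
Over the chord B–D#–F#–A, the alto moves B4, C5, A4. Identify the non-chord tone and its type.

C5 is an escape tone.

The harmony at that moment is B dominant seventh chord (B, D#, F#, A); C5 is not a chord tone.
It is approached by step up from B4 and left by leap down to A4.
Step in, leap out — an escape tone.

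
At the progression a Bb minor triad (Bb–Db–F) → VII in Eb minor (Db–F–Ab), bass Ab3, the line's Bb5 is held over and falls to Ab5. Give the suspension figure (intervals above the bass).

9–8 suspension.

At the second chord the bass is Ab3. The suspended Bb5 lies a ninth above the bass; after resolving down by step to Ab5, the interval above the bass becomes an octave.
Suspension figures are named by those two intervals: 9–8.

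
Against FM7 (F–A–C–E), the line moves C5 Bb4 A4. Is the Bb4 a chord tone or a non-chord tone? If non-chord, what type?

The harmony at that moment is F major seventh chord (F, A, C, E); Bb4 is not a chord tone.
It is approached by step down from C5 and left by step down to A4.
Step in, step out in the same direction — a passing tone.

Non-chord tone — a passing tone.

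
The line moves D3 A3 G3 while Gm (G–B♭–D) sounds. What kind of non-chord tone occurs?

A3 is an appoggiatura.

The harmony at that moment is G minor triad (G, B♭, D); A3 is not a chord tone.
It is approached by leap up from D3 and left by step down to G3.
Leap in, step out — an appoggiatura.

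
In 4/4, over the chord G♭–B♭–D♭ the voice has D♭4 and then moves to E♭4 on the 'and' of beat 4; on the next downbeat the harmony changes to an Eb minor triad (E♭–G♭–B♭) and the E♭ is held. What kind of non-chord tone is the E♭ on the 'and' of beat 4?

The harmony at that moment is G♭ major triad (G♭, B♭, D♭); E♭4 is not a chord tone.
It is approached by step up from D♭4 and then sustained as the same pitch into the next harmony.
Arriving early and becoming a chord tone when the harmony changes — an anticipation.

Anticipation.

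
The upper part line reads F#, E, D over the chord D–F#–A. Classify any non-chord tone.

The harmony at that moment is D major triad (D, F#, A); E is not a chord tone.
It is approached by step down from F# and left by step down to D.
Step in, step out in the same direction — a passing tone.

E is a passing tone.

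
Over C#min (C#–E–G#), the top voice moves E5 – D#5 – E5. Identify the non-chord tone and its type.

The harmony at that moment is C# minor triad (C#, E, G#); D#5 is not a chord tone.
It is approached by step down from E5 and left by step up to E5.
Step away and step back to the same note — a neighbor tone (lower neighbor).

D#5 is a neighbor tone.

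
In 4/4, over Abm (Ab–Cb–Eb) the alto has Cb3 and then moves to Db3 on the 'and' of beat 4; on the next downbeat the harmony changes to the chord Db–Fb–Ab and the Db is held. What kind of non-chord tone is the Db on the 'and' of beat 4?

Anticipation.

The harmony at that moment is Ab minor triad (Ab, Cb, Eb); Db3 is not a chord tone.
It is approached by step up from Cb3 and then sustained as the same pitch into the next harmony.
Arriving early and becoming a chord tone when the harmony changes — an anticipation.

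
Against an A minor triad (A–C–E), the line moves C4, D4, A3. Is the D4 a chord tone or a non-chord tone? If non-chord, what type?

Non-chord tone — an escape tone.

The harmony at that moment is A minor triad (A, C, E); D4 is not a chord tone.
It is approached by step up from C4 and left by leap down to A3.
Step in, leap out — an escape tone.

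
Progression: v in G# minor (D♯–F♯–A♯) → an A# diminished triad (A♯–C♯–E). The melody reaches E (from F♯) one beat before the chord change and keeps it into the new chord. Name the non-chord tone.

E is an anticipation.

The harmony at that moment is D♯ minor triad (D♯, F♯, A♯); E is not a chord tone.
It is approached by step down from F♯ and then sustained as the same pitch into the next harmony.
Arriving early and becoming a chord tone when the harmony changes — an anticipation.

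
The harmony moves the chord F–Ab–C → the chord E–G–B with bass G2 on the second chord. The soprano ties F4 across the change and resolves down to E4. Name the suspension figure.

At the second chord the bass is G2. The suspended F4 lies a seventh above the bass; after resolving down by step to E4, the interval above the bass becomes a sixth.
Suspension figures are named by those two intervals: 7–6.

7–6 suspension.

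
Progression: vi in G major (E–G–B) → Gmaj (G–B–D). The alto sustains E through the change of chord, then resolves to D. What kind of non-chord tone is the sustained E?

E is a suspension.

The harmony at that moment is G major triad (G, B, D); E is not a chord tone.
It is held over (the same pitch as the preceding E) and left by step down to D.
Held over from the previous chord and resolving down by step — a suspension.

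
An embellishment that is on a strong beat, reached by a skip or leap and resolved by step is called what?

Approach: by leap. Departure: by step. Metric position: strong.
Leap in, step out, in a metrically strong position — an appoggiatura. (It is the mirror image of the escape tone, which steps in and leaps out from a weak position.)

Appoggiatura.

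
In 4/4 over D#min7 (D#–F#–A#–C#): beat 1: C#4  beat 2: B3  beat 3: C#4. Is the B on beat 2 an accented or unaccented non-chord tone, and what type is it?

The harmony at that moment is D# minor seventh chord (D#, F#, A#, C#); B3 is not a chord tone.
It is approached by step down from C#4 and left by step up to C#4.
Step away and step back to the same note — a neighbor tone (lower neighbor).
It falls on a weak beat, so it is unaccented.

Unaccented neighbor tone.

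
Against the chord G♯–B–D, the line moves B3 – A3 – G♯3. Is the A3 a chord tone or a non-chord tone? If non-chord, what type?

The harmony at that moment is G♯ diminished triad (G♯, B, D); A3 is not a chord tone.
It is approached by step down from B3 and left by step down to G♯3.
Step in, step out in the same direction — a passing tone.

Non-chord tone — a passing tone.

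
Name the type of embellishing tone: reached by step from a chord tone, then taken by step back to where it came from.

Neighbor tone.

Approach: by step. Departure: by step in the opposite direction, back to the starting pitch.
Stepwise on both sides but reversing to return to the same chord tone — a neighbor tone. (Had it continued onward in the same direction it would be a passing tone instead.)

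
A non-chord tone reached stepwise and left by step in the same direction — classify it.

Passing tone.

Approach: by step. Departure: by step, continuing in the same direction.
Stepwise on both sides with no change of direction means the note fills in the space between two different chord tones — a passing tone. (Had it turned back to its starting note it would be a neighbor tone instead.)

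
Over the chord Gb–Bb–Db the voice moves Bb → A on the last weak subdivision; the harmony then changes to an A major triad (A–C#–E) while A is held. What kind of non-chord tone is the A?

The harmony at that moment is Gb major triad (Gb, Bb, Db); A is not a chord tone.
It is approached by step down from Bb and then sustained as the same pitch into the next harmony.
Arriving early and becoming a chord tone when the harmony changes — an anticipation.

A is an anticipation.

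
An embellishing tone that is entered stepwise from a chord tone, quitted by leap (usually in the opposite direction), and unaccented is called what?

Escape tone.

Approach: by step. Departure: by leap. Metric position: weak.
Step in, leap out, from a weak position — an escape tone (échappée). (It is the mirror image of the appoggiatura, which leaps in and steps out on a strong beat.)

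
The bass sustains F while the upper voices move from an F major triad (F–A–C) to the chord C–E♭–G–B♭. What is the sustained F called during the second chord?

Pedal tone (pedal point).

The harmony at that moment is C minor seventh chord (C, E♭, G, B♭); F is not a chord tone.
It is held over (the same pitch as the preceding F) and then sustained as the same pitch into the next harmony.
Sustained through a change of harmony — a pedal tone.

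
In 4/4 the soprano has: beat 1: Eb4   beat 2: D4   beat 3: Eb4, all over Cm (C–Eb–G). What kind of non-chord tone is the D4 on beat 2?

The harmony at that moment is C minor triad (C, Eb, G); D4 is not a chord tone.
It is approached by step down from Eb4 and left by step up to Eb4.
Step away and step back to the same note — a neighbor tone (lower neighbor).

Lower neighbor tone.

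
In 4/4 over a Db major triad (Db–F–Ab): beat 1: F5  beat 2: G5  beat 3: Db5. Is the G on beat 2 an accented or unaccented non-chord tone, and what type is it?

The harmony at that moment is Db major triad (Db, F, Ab); G5 is not a chord tone.
It is approached by step up from F5 and left by leap down to Db5.
Step in, leap out — an escape tone.
It falls on a weak beat, so it is unaccented.

Unaccented escape tone.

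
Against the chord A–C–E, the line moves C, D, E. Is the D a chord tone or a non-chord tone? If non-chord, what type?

Non-chord tone — a passing tone.

The harmony at that moment is A minor triad (A, C, E); D is not a chord tone.
It is approached by step up from C and left by step up to E.
Step in, step out in the same direction — a passing tone.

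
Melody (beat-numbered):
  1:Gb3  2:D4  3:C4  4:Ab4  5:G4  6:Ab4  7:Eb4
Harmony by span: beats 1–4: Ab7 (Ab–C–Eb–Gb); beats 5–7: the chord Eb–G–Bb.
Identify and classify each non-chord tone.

The harmony at that moment is Ab dominant seventh chord (Ab, C, Eb, Gb); D4 is not a chord tone.
It is approached by leap up from Gb3 and left by step down to C4.
Leap in, step out — an appoggiatura.
The harmony at that moment is Eb major triad (Eb, G, Bb); Ab4 is not a chord tone.
It is approached by step up from G4 and left by leap down to Eb4.
Step in, leap out — an escape tone.

D4 (beat 2) — appoggiatura; Ab4 (beat 6) — escape tone.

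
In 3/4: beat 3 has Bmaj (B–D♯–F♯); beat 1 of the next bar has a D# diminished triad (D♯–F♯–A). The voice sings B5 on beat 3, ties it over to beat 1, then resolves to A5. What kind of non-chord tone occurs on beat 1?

The harmony at that moment is D♯ diminished triad (D♯, F♯, A); B5 is not a chord tone.
It is held over (the same pitch as the preceding B5) and left by step down to A5.
Held over from the previous chord and resolving down by step — a suspension.

Suspension.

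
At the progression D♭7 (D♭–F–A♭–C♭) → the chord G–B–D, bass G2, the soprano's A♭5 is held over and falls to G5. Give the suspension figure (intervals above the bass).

9–8 suspension.

At the second chord the bass is G2. The suspended A♭5 lies a ninth above the bass; after resolving down by step to G5, the interval above the bass becomes an octave.
Suspension figures are named by those two intervals: 9–8.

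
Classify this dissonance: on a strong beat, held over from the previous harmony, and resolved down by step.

Suspension.

Approach: by preparation — the pitch is first a chord tone, then held (tied or repeated) while the harmony changes under it. Departure: down by step. Metric position: strong.
A prepared dissonance that resolves downward by step — a suspension. (The same figure resolving upward would be a retardation.)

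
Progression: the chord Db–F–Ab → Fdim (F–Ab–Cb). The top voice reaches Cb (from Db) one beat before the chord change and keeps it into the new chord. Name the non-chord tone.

Cb is an anticipation.

The harmony at that moment is Db major triad (Db, F, Ab); Cb is not a chord tone.
It is approached by step down from Db and then sustained as the same pitch into the next harmony.
Arriving early and becoming a chord tone when the harmony changes — an anticipation.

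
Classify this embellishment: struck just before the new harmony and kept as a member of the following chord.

Anticipation.

Approach: ahead of the chord change (typically by step), so it is dissonant against the current harmony. Departure: none — the same pitch is restated or held and is a chord tone of the new harmony.
Dissonant first, consonant once the harmony catches up: the note simply arrives early — an anticipation. (The reverse timing, consonant first and dissonant after the change, would be a suspension or retardation.)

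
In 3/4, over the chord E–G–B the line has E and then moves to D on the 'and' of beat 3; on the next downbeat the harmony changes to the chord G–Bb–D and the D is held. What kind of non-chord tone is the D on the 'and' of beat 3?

The harmony at that moment is E minor triad (E, G, B); D is not a chord tone.
It is approached by step down from E and then sustained as the same pitch into the next harmony.
Arriving early and becoming a chord tone when the harmony changes — an anticipation.

Anticipation.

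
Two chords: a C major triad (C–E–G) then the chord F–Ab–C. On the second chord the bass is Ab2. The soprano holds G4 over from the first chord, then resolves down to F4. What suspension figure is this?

At the second chord the bass is Ab2. The suspended G4 lies a seventh above the bass; after resolving down by step to F4, the interval above the bass becomes a sixth.
Suspension figures are named by those two intervals: 7–6.

7–6 suspension.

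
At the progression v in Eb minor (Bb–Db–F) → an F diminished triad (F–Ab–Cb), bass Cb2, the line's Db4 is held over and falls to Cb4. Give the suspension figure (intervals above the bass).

At the second chord the bass is Cb2. The suspended Db4 lies a ninth above the bass; after resolving down by step to Cb4, the interval above the bass becomes an octave.
Suspension figures are named by those two intervals: 9–8.

9–8 suspension.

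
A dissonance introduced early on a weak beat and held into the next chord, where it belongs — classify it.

Anticipation.

Approach: ahead of the chord change (typically by step), so it is dissonant against the current harmony. Departure: none — the same pitch is restated or held and is a chord tone of the new harmony.
Dissonant first, consonant once the harmony catches up: the note simply arrives early — an anticipation. (The reverse timing, consonant first and dissonant after the change, would be a suspension or retardation.)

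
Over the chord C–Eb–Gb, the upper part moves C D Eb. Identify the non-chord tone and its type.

D is a passing tone.

The harmony at that moment is C diminished triad (C, Eb, Gb); D is not a chord tone.
It is approached by step up from C and left by step up to Eb.
Step in, step out in the same direction — a passing tone.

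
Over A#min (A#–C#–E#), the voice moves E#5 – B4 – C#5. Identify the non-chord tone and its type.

B4 is an appoggiatura.

The harmony at that moment is A# minor triad (A#, C#, E#); B4 is not a chord tone.
It is approached by leap down from E#5 and left by step up to C#5.
Leap in, step out — an appoggiatura.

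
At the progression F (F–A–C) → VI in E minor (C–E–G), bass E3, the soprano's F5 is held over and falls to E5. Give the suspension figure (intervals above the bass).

At the second chord the bass is E3. The suspended F5 lies a ninth above the bass; after resolving down by step to E5, the interval above the bass becomes an octave.
Suspension figures are named by those two intervals: 9–8.

9–8 suspension.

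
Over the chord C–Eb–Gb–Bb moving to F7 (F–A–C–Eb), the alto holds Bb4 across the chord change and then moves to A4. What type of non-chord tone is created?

The harmony at that moment is F dominant seventh chord (F, A, C, Eb); Bb4 is not a chord tone.
It is held over (the same pitch as the preceding Bb4) and left by step down to A4.
Held over from the previous chord and resolving down by step — a suspension.

Bb4 is a suspension.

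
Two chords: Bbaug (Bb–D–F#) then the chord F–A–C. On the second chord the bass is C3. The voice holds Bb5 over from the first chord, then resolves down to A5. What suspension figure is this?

7–6 suspension.

At the second chord the bass is C3. The suspended Bb5 lies a seventh above the bass; after resolving down by step to A5, the interval above the bass becomes a sixth.
Suspension figures are named by those two intervals: 7–6.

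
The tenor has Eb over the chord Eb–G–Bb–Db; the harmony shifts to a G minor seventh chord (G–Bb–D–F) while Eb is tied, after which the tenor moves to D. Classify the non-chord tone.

Eb is a suspension.

The harmony at that moment is G minor seventh chord (G, Bb, D, F); Eb is not a chord tone.
It is held over (the same pitch as the preceding Eb) and left by step down to D.
Held over from the previous chord and resolving down by step — a suspension.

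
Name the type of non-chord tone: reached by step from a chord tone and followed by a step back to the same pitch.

Approach: by step. Departure: by step in the opposite direction, back to the starting pitch.
Stepwise on both sides but reversing to return to the same chord tone — a neighbor tone. (Had it continued onward in the same direction it would be a passing tone instead.)

Neighbor tone.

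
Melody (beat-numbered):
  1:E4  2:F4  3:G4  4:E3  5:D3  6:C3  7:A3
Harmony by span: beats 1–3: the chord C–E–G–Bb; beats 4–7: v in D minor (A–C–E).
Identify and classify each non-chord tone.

F4 (beat 2) — passing tone; D3 (beat 5) — passing tone.

The harmony at that moment is C dominant seventh chord (C, E, G, Bb); F4 is not a chord tone.
It is approached by step up from E4 and left by step up to G4.
Step in, step out in the same direction — a passing tone.
The harmony at that moment is A minor triad (A, C, E); D3 is not a chord tone.
It is approached by step down from E3 and left by step down to C3.
Step in, step out in the same direction — a passing tone.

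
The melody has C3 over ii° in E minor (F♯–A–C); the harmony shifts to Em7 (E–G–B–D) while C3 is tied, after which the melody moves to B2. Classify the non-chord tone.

The harmony at that moment is E minor seventh chord (E, G, B, D); C3 is not a chord tone.
It is held over (the same pitch as the preceding C3) and left by step down to B2.
Held over from the previous chord and resolving down by step — a suspension.

C3 is a suspension.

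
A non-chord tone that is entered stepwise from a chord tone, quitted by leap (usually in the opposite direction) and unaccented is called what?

Approach: by step. Departure: by leap. Metric position: weak.
Step in, leap out, from a weak position — an escape tone (échappée). (It is the mirror image of the appoggiatura, which leaps in and steps out on a strong beat.)

Escape tone.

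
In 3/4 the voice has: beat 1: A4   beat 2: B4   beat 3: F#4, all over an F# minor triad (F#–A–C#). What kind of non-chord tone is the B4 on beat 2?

Escape tone.

The harmony at that moment is F# minor triad (F#, A, C#); B4 is not a chord tone.
It is approached by step up from A4 and left by leap down to F#4.
Step in, leap out, on a weak beat — an escape tone.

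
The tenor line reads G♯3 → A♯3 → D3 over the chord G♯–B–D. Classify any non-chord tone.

The harmony at that moment is G♯ diminished triad (G♯, B, D); A♯3 is not a chord tone.
It is approached by step up from G♯3 and left by leap down to D3.
Step in, leap out — an escape tone.

A♯3 is an escape tone.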